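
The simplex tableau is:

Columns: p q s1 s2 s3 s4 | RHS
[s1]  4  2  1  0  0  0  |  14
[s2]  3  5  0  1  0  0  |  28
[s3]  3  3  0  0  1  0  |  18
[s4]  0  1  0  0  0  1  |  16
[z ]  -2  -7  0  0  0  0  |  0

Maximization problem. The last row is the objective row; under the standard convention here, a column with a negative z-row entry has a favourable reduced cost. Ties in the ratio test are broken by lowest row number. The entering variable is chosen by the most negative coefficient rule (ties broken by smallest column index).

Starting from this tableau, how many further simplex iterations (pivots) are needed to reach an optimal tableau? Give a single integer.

1

pivot: q in, s2 out → z = 196/5
No improving column remains; optimal.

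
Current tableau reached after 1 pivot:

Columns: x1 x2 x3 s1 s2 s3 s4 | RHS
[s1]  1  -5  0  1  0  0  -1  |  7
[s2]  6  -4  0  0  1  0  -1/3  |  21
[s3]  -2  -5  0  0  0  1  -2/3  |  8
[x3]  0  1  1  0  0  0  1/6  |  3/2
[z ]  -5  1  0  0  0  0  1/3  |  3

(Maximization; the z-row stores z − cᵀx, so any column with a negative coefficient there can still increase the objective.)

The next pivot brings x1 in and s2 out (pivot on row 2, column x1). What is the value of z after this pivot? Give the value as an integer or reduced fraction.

Minimum ratio for x1: 21/6 = 7/2.
z changes by −(z-row coeff of x1)·ratio = −(-5)·(7/2) = 35/2.
New z = 3 + (35/2) = 41/2.

41/2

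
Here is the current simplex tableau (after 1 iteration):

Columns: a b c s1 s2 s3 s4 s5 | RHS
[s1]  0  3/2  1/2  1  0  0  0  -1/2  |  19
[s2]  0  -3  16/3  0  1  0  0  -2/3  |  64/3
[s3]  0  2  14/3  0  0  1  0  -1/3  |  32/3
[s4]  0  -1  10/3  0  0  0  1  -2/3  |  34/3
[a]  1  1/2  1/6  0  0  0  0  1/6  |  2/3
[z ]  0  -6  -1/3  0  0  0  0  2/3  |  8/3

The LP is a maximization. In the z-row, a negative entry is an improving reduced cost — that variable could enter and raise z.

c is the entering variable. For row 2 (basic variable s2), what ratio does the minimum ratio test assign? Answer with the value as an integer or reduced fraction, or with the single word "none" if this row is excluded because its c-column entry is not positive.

4

Ratio = RHS / (c entry) = (64/3) / (16/3) = 4.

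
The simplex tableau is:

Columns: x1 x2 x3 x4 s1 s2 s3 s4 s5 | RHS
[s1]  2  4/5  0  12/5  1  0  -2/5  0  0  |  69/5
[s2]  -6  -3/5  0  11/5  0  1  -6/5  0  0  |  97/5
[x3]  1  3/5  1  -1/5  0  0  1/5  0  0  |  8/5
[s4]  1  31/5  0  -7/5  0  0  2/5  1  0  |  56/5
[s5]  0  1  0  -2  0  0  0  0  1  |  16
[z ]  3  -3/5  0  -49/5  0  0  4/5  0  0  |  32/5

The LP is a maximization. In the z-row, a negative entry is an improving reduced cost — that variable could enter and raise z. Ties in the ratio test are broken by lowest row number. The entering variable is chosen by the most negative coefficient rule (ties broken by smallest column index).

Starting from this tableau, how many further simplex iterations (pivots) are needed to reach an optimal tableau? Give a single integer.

pivot: x4 in, s1 out → z = 251/4
pivot: s3 in, x3 out → z = 153/2
No improving column remains; optimal.

2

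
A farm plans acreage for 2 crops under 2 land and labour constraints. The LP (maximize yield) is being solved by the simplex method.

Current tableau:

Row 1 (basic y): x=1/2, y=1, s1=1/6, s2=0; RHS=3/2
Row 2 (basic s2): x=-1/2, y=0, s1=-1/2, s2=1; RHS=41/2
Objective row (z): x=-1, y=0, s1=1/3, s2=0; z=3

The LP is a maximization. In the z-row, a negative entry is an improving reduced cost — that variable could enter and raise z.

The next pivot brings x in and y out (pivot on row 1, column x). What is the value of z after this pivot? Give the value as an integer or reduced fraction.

6

Minimum ratio for x: (3/2)/(1/2) = 3.
z changes by −(z-row coeff of x)·ratio = −(-1)·3 = 3.
New z = 3 + 3 = 6.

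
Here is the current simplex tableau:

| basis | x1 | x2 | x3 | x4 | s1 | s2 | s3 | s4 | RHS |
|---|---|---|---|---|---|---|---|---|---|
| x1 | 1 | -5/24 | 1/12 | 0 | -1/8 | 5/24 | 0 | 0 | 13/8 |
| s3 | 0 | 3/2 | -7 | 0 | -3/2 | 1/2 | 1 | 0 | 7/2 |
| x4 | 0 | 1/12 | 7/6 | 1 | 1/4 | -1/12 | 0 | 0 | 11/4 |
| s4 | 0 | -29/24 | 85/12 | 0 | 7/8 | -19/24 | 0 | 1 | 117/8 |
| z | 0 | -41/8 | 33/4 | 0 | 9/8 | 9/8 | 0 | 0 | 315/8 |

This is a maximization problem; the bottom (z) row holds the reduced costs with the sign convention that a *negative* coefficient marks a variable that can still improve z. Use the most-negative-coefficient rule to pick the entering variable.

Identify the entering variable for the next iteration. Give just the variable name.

x2

Objective-row coefficients: x1: 0, x2: -41/8, x3: 33/4, x4: 0, s1: 9/8, s2: 9/8, s3: 0, s4: 0.
The most negative is -41/8 in column x2, so x2 enters.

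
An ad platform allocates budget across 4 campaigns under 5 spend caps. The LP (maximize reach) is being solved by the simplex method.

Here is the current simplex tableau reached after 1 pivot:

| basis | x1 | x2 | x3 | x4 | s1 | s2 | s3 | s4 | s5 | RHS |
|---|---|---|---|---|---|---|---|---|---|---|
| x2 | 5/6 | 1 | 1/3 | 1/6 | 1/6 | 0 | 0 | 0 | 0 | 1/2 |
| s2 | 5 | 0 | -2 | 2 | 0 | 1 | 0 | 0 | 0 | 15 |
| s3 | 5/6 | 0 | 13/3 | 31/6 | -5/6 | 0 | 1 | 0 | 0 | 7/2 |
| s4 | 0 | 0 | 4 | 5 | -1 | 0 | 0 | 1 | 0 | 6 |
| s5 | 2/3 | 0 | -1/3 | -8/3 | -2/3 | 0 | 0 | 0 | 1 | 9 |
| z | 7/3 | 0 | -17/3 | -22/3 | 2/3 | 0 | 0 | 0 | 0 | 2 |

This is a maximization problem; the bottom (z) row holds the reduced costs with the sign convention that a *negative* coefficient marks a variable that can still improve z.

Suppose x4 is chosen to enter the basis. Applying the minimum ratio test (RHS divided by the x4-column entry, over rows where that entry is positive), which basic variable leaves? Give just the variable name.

s3

Ratios: row 1 (x2): (1/2)/(1/6) = 3; row 2 (s2): 15/2 = 15/2; row 3 (s3): (7/2)/(31/6) = 21/31; row 4 (s4): 6/5 = 6/5; row 5 (s5): entry -8/3 ≤ 0, skip.
Minimum ratio 21/31 is in the s3 row, so s3 leaves.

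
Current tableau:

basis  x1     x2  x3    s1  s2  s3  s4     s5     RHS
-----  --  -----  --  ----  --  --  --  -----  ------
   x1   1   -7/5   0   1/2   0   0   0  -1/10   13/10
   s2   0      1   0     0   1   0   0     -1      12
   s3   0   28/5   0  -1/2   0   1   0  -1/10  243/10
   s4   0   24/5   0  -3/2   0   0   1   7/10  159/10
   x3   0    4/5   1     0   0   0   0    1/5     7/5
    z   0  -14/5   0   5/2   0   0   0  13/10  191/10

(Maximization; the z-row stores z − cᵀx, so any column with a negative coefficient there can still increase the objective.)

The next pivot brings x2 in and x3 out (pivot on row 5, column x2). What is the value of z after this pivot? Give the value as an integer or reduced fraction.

24

Minimum ratio for x2: (7/5)/(4/5) = 7/4.
z changes by −(z-row coeff of x2)·ratio = −(-14/5)·(7/4) = 49/10.
New z = 191/10 + (49/10) = 24.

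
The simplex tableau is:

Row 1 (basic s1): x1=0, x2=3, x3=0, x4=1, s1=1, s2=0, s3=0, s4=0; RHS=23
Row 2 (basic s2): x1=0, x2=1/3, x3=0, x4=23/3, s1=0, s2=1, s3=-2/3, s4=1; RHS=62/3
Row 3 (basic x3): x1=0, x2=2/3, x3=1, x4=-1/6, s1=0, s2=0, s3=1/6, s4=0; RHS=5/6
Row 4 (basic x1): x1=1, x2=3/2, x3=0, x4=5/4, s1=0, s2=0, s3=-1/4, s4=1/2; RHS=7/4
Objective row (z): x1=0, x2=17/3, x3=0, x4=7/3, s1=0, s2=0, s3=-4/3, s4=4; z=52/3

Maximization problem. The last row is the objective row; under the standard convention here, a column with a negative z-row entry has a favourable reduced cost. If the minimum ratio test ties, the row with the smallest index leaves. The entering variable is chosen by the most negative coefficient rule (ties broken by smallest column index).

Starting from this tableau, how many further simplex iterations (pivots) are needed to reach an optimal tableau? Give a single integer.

pivot: s3 in, x3 out → z = 24
No improving column remains; optimal.

1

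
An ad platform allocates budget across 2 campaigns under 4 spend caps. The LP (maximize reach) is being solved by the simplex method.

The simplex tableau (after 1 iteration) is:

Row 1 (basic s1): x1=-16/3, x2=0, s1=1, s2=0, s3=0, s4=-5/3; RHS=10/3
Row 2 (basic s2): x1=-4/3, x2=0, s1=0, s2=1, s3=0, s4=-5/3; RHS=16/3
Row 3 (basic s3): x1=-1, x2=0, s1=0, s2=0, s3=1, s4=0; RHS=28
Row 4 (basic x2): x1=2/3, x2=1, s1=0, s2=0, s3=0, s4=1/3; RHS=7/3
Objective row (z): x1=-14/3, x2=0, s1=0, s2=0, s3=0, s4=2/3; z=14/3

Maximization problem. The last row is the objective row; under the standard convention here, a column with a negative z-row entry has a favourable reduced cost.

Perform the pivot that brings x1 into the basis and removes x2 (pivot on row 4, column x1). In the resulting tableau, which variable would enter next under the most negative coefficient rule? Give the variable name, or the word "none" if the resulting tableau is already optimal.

none

Pivot element 2/3. New z-row = old z-row − (-14/3)·(row 4/(2/3)).
Updated z-row coefficients: x1: 0, x2: 7, s1: 0, s2: 0, s3: 0, s4: 3.
No coefficient is strictly negative; the tableau after this pivot is optimal.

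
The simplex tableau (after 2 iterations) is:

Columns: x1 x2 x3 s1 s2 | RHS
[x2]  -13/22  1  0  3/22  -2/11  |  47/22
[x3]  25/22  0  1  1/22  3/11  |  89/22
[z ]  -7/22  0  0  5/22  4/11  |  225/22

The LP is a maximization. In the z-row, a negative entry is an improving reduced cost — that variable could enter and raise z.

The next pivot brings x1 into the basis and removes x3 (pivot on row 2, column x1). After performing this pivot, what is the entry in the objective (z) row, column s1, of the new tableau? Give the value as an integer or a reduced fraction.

Pivot element is row 2, column x1: 25/22.
Normalize row 2: new (row 2, s1) = (1/22)/(25/22) = 1/25.
z-row ← z-row − (-7/22)·(new row 2): 5/22 − (-7/22)·(1/25) = 6/25.

6/25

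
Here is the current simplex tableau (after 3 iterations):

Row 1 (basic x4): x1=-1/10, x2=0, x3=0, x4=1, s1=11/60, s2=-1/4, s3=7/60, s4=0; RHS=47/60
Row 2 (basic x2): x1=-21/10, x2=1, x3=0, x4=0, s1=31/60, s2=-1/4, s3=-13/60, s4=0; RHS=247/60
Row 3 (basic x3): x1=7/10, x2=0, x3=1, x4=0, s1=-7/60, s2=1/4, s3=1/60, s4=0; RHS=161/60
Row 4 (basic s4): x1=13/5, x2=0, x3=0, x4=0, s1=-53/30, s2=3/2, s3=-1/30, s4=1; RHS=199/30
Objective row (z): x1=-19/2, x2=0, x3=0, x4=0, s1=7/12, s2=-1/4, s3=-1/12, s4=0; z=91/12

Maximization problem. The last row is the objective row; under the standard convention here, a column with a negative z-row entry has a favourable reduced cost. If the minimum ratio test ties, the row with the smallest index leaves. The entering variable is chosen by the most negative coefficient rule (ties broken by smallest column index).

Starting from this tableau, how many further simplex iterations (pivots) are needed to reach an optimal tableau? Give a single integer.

3

pivot: x1 in, s4 out → z = 1241/39
pivot: s1 in, x3 out → z = 93/2
pivot: s4 in, x4 out → z = 51
No improving column remains; optimal.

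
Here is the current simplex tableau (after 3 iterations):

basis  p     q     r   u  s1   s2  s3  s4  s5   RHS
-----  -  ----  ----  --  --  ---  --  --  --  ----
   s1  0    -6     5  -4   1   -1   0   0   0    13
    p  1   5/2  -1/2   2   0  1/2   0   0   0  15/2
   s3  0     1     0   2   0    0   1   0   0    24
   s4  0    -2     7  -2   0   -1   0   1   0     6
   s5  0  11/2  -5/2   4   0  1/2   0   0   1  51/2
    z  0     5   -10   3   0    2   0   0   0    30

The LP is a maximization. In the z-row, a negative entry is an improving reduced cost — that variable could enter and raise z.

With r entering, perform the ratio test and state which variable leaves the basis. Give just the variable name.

Ratios: row 1 (s1): 13/5 = 13/5; row 2 (p): entry -1/2 ≤ 0, skip; row 3 (s3): entry 0 ≤ 0, skip; row 4 (s4): 6/7 = 6/7; row 5 (s5): entry -5/2 ≤ 0, skip.
Minimum ratio 6/7 is in the s4 row, so s4 leaves.

s4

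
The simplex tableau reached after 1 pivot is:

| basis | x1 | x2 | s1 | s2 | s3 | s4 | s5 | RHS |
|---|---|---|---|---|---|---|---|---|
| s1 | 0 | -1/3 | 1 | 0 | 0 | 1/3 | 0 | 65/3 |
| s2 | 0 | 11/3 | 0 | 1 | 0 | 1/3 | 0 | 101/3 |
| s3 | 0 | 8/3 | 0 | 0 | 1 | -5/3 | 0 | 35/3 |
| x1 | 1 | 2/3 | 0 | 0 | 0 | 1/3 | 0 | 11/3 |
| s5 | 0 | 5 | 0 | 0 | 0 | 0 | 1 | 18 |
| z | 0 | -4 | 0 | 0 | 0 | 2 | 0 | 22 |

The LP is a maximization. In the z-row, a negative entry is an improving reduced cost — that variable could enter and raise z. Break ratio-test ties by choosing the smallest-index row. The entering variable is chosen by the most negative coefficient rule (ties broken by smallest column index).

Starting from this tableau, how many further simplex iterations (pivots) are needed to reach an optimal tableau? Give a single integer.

pivot: x2 in, s5 out → z = 182/5
No improving column remains; optimal.

1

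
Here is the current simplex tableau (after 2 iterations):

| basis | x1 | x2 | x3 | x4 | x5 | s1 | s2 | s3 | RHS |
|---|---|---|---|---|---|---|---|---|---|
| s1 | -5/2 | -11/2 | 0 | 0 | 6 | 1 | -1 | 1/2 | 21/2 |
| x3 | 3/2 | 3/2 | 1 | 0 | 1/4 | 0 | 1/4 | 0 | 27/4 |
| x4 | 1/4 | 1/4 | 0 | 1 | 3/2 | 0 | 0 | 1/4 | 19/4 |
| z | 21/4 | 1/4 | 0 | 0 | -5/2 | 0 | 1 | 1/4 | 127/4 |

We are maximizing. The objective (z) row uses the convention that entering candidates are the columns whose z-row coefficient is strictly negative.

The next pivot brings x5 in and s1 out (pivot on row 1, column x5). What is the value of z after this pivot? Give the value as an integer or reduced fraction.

289/8

Minimum ratio for x5: (21/2)/6 = 7/4.
z changes by −(z-row coeff of x5)·ratio = −(-5/2)·(7/4) = 35/8.
New z = 127/4 + (35/8) = 289/8.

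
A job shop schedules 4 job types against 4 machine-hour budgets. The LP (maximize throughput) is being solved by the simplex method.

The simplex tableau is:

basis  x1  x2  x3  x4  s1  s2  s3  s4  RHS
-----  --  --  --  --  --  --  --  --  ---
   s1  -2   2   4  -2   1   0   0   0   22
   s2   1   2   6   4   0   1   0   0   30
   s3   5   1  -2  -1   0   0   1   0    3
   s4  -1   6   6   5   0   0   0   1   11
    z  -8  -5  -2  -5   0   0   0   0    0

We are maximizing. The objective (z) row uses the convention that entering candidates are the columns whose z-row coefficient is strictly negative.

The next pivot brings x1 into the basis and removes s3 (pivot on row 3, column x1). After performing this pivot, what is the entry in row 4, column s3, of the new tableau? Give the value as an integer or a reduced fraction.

1/5

Pivot element is row 3, column x1: 5.
Normalize row 3: new (row 3, s3) = 1/5 = 1/5.
row 4 ← row 4 − (-1)·(new row 3): 0 − (-1)·(1/5) = 1/5.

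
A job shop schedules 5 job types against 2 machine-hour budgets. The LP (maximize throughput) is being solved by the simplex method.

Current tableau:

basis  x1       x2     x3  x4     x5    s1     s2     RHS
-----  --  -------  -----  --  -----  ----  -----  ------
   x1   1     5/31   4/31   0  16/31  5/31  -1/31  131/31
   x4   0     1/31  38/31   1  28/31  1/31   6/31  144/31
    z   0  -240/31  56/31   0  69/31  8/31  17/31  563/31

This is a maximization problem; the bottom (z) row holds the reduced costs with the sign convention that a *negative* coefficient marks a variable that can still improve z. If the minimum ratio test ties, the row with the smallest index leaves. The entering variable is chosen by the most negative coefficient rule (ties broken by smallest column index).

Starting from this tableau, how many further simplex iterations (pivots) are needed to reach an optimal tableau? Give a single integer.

2

pivot: x2 in, x1 out → z = 221
pivot: s2 in, x4 out → z = 240
No improving column remains; optimal.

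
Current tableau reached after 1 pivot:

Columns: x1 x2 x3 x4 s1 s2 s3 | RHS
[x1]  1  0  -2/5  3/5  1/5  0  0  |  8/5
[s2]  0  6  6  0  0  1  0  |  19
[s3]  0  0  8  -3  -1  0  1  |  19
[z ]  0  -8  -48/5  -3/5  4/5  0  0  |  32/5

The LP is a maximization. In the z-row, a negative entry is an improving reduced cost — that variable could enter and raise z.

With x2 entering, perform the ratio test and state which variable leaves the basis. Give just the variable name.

s2

Ratios: row 1 (x1): entry 0 ≤ 0, skip; row 2 (s2): 19/6 = 19/6; row 3 (s3): entry 0 ≤ 0, skip.
Minimum ratio 19/6 is in the s2 row, so s2 leaves.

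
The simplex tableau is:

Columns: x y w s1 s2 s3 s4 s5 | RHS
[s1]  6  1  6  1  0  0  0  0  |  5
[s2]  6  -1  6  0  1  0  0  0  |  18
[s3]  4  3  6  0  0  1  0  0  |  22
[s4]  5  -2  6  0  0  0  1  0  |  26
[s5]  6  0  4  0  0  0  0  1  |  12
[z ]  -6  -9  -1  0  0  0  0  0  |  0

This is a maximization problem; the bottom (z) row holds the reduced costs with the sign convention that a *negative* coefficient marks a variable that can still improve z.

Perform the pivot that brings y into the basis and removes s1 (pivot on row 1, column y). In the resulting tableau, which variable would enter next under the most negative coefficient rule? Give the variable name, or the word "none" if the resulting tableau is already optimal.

Pivot element 1. New z-row = old z-row − (-9)·(row 1/1).
Updated z-row coefficients: x: 48, y: 0, w: 53, s1: 9, s2: 0, s3: 0, s4: 0, s5: 0.
No coefficient is strictly negative; the tableau after this pivot is optimal.

none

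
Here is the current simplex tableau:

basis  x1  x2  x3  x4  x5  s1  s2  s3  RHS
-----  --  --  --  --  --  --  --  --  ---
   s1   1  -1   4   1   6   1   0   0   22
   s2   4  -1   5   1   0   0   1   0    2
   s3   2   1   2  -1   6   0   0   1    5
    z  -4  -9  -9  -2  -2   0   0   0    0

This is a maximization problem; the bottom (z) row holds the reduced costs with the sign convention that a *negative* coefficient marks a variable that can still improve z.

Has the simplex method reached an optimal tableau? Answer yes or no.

Column x1 has objective-row coefficient -4, which is negative; an improving pivot exists, so not yet optimal.

no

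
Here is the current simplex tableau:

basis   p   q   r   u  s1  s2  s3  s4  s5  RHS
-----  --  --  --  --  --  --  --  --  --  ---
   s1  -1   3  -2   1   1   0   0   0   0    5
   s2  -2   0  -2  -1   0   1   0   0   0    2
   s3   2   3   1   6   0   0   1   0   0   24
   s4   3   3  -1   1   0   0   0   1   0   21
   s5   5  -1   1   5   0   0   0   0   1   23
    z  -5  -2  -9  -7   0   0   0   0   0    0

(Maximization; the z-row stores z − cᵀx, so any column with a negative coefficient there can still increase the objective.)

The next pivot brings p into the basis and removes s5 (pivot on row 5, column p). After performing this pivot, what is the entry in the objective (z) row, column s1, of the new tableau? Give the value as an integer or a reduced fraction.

0

Pivot element is row 5, column p: 5.
Normalize row 5: new (row 5, s1) = 0/5 = 0.
z-row ← z-row − (-5)·(new row 5): 0 − (-5)·0 = 0.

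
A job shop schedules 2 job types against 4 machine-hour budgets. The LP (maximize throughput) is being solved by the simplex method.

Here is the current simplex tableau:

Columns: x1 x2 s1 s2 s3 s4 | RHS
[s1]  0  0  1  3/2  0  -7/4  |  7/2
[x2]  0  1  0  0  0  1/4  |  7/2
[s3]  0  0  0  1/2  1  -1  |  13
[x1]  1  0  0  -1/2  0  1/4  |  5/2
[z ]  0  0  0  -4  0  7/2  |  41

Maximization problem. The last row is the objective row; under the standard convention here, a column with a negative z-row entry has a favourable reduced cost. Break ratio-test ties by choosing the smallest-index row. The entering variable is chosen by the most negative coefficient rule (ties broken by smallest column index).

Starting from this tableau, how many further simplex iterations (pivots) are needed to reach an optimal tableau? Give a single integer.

pivot: s2 in, s1 out → z = 151/3
pivot: s4 in, x2 out → z = 200/3
No improving column remains; optimal.

2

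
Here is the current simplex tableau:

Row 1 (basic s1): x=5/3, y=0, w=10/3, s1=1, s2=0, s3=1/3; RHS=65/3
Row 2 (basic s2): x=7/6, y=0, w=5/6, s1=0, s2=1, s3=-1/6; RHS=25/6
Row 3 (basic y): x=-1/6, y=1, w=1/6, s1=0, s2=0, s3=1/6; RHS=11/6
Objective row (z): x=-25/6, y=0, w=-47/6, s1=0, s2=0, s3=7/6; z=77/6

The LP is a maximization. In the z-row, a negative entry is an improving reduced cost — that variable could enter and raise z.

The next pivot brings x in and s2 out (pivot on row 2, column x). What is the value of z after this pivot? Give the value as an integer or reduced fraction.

194/7

Minimum ratio for x: (25/6)/(7/6) = 25/7.
z changes by −(z-row coeff of x)·ratio = −(-25/6)·(25/7) = 625/42.
New z = 77/6 + (625/42) = 194/7.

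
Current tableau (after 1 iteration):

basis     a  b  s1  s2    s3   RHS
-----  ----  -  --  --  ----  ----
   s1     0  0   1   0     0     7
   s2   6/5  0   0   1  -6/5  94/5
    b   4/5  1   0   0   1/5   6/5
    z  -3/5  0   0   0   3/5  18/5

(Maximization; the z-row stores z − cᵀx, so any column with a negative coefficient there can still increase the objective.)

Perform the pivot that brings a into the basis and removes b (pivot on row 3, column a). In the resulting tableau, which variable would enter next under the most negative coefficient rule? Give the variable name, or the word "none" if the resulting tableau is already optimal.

Pivot element 4/5. New z-row = old z-row − (-3/5)·(row 3/(4/5)).
Updated z-row coefficients: a: 0, b: 3/4, s1: 0, s2: 0, s3: 3/4.
No coefficient is strictly negative; the tableau after this pivot is optimal.

none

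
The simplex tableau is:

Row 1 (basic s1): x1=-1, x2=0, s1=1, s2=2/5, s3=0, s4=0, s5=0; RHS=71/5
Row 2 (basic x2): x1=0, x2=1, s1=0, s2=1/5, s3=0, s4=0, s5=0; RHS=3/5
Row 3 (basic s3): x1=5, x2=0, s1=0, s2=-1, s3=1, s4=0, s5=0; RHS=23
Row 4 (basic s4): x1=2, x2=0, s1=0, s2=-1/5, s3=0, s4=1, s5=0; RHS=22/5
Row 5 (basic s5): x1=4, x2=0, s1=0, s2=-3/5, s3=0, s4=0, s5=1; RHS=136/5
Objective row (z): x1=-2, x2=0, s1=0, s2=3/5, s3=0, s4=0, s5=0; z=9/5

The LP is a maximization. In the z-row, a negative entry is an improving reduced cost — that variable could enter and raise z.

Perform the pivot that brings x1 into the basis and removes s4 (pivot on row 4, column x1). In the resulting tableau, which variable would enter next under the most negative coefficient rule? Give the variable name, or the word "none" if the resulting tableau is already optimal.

Pivot element 2. New z-row = old z-row − (-2)·(row 4/2).
Updated z-row coefficients: x1: 0, x2: 0, s1: 0, s2: 2/5, s3: 0, s4: 1, s5: 0.
No coefficient is strictly negative; the tableau after this pivot is optimal.

none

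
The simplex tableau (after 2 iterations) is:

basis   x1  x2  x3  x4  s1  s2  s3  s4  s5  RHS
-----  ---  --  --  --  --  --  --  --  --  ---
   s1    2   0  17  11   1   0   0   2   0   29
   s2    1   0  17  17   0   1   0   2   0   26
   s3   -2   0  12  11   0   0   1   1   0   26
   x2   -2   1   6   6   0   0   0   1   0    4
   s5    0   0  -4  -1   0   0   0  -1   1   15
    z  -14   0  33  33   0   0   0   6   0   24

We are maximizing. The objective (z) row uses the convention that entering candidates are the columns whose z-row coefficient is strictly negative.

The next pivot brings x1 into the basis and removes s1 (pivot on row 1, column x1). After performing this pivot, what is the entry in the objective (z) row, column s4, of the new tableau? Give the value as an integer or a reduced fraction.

Pivot element is row 1, column x1: 2.
Normalize row 1: new (row 1, s4) = 2/2 = 1.
z-row ← z-row − (-14)·(new row 1): 6 − (-14)·1 = 20.

20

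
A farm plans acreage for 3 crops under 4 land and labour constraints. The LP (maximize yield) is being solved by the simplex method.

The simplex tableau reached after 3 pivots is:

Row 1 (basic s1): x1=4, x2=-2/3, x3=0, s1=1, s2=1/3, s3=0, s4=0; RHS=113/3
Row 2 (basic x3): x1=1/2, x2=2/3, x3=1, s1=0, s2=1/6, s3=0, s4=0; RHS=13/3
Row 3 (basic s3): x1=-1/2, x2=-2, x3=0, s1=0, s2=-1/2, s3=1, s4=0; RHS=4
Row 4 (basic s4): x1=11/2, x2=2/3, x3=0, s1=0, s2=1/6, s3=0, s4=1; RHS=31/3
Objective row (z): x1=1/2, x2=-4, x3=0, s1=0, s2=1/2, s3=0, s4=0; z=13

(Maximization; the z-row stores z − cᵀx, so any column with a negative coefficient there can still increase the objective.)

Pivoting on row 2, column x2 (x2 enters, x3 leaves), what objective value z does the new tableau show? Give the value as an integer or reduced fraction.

39

Minimum ratio for x2: (13/3)/(2/3) = 13/2.
z changes by −(z-row coeff of x2)·ratio = −(-4)·(13/2) = 26.
New z = 13 + 26 = 39.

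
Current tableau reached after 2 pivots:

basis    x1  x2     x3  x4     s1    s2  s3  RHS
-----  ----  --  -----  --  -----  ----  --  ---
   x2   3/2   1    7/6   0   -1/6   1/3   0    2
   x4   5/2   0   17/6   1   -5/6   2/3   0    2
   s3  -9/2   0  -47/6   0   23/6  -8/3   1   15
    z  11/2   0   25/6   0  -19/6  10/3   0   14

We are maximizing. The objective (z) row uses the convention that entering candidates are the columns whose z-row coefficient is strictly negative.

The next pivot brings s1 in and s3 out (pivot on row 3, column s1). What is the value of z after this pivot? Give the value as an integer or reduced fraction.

607/23

Minimum ratio for s1: 15/(23/6) = 90/23.
z changes by −(z-row coeff of s1)·ratio = −(-19/6)·(90/23) = 285/23.
New z = 14 + (285/23) = 607/23.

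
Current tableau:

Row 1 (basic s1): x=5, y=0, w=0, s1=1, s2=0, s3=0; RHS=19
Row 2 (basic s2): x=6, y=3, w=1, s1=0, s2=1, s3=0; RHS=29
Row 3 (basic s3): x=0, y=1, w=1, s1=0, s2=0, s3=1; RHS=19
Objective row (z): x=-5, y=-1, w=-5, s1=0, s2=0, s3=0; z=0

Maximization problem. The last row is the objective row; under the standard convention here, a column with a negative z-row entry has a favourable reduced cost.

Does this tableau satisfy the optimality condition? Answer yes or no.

Column x has objective-row coefficient -5, which is negative; an improving pivot exists, so not yet optimal.

no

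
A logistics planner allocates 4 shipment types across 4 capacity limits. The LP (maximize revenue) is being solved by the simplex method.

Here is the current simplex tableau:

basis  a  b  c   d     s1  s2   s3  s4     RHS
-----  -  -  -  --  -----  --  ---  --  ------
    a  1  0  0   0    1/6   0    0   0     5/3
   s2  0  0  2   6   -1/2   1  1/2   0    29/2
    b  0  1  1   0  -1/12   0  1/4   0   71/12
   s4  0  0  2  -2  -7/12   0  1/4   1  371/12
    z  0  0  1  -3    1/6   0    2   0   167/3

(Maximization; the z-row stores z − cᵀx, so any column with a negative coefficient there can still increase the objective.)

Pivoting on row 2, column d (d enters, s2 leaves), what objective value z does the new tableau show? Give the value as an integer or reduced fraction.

Minimum ratio for d: (29/2)/6 = 29/12.
z changes by −(z-row coeff of d)·ratio = −(-3)·(29/12) = 29/4.
New z = 167/3 + (29/4) = 755/12.

755/12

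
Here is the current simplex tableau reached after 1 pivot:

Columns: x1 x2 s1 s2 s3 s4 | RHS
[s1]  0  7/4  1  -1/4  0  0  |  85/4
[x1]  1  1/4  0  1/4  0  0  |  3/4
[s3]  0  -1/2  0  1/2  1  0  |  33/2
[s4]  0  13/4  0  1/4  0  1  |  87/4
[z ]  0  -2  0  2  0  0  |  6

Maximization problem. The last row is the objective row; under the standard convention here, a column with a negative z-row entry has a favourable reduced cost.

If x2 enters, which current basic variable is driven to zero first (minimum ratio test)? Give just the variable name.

Ratios: row 1 (s1): (85/4)/(7/4) = 85/7; row 2 (x1): (3/4)/(1/4) = 3; row 3 (s3): entry -1/2 ≤ 0, skip; row 4 (s4): (87/4)/(13/4) = 87/13.
Minimum ratio 3 is in the x1 row, so x1 leaves.

x1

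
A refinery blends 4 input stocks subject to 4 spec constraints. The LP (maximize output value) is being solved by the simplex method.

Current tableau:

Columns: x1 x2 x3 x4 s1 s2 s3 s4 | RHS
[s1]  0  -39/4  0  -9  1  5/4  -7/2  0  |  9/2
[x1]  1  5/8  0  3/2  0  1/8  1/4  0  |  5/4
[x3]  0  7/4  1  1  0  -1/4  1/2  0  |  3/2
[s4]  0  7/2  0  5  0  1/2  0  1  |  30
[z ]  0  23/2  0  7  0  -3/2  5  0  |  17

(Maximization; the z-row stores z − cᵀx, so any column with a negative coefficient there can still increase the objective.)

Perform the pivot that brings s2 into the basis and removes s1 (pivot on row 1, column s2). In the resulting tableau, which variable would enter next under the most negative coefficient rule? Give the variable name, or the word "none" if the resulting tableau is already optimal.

x4

Pivot element 5/4. New z-row = old z-row − (-3/2)·(row 1/(5/4)).
Updated z-row coefficients: x1: 0, x2: -1/5, x3: 0, x4: -19/5, s1: 6/5, s2: 0, s3: 4/5, s4: 0.
The most negative is -19/5 in column x4, so x4 would enter next.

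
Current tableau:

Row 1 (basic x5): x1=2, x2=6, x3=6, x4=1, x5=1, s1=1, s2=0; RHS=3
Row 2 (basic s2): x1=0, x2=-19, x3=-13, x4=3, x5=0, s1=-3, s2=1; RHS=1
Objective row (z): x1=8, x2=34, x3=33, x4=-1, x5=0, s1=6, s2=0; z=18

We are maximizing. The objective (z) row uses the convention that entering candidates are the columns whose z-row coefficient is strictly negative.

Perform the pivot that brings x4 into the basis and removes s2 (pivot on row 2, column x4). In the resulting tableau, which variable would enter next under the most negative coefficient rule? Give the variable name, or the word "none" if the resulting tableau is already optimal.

none

Pivot element 3. New z-row = old z-row − (-1)·(row 2/3).
Updated z-row coefficients: x1: 8, x2: 83/3, x3: 86/3, x4: 0, x5: 0, s1: 5, s2: 1/3.
No coefficient is strictly negative; the tableau after this pivot is optimal.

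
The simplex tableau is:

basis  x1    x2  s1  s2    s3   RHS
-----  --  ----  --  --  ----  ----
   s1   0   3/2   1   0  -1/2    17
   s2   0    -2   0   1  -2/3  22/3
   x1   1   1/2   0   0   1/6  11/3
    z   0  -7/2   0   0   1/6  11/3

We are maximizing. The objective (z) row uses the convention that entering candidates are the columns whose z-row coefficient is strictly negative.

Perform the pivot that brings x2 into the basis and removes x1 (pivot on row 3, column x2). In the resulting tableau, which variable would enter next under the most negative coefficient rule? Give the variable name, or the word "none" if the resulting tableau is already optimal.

Pivot element 1/2. New z-row = old z-row − (-7/2)·(row 3/(1/2)).
Updated z-row coefficients: x1: 7, x2: 0, s1: 0, s2: 0, s3: 4/3.
No coefficient is strictly negative; the tableau after this pivot is optimal.

none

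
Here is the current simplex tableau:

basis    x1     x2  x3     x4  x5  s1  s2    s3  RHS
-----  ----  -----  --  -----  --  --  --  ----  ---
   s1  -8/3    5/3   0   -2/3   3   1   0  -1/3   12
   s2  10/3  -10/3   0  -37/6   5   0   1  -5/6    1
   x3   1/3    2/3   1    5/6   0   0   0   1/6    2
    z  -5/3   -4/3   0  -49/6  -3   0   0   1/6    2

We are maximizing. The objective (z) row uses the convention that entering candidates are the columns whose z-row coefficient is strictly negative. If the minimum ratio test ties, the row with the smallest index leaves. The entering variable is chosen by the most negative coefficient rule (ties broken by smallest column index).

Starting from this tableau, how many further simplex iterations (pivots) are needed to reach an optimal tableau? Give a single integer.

pivot: x4 in, x3 out → z = 108/5
pivot: x5 in, s2 out → z = 777/25
No improving column remains; optimal.

2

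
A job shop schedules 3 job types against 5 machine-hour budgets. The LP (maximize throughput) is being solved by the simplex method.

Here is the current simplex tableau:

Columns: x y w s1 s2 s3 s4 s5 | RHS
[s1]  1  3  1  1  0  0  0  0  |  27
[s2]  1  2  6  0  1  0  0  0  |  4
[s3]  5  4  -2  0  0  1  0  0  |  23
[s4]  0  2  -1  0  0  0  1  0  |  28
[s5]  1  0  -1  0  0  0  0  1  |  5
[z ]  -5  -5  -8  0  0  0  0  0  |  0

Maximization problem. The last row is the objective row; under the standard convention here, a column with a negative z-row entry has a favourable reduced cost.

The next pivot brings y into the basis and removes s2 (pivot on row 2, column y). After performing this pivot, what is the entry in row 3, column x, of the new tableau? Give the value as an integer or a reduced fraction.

3

Pivot element is row 2, column y: 2.
Normalize row 2: new (row 2, x) = 1/2 = 1/2.
row 3 ← row 3 − 4·(new row 2): 5 − 4·(1/2) = 3.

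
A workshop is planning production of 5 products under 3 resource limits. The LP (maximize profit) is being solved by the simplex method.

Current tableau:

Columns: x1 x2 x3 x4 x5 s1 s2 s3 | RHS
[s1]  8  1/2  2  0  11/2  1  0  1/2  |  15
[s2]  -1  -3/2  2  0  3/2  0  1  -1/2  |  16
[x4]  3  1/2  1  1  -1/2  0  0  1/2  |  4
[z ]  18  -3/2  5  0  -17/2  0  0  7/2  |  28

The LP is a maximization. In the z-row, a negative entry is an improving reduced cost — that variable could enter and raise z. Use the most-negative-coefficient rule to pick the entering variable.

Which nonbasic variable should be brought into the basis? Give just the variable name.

Objective-row coefficients: x1: 18, x2: -3/2, x3: 5, x4: 0, x5: -17/2, s1: 0, s2: 0, s3: 7/2.
The most negative is -17/2 in column x5, so x5 enters.

x5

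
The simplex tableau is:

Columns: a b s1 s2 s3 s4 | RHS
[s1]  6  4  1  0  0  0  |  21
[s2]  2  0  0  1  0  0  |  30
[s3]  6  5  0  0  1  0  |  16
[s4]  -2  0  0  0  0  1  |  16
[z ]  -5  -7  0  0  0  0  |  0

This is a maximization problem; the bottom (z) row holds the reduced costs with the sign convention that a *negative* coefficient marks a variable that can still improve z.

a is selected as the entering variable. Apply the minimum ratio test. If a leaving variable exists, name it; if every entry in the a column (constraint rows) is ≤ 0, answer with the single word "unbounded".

s3

Ratios: row 1 (s1): 21/6 = 7/2; row 2 (s2): 30/2 = 15; row 3 (s3): 16/6 = 8/3; row 4 (s4): entry -2 ≤ 0, skip.
Minimum ratio is in the s3 row, so s3 leaves.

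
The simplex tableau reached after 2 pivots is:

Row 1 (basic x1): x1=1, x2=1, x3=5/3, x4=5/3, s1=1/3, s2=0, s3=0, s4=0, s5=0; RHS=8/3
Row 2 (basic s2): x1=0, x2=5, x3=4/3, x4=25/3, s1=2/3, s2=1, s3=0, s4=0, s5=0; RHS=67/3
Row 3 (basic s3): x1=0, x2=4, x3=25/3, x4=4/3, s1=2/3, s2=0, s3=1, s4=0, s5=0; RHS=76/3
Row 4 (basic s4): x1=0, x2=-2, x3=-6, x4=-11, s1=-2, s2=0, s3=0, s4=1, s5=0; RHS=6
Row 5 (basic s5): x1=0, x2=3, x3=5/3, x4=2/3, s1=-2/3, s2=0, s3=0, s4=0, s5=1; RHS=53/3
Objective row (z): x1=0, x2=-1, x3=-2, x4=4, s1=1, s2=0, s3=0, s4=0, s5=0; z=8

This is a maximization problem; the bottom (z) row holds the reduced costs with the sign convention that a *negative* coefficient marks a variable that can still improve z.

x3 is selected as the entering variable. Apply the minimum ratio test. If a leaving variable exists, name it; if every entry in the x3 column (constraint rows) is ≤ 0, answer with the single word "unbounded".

Ratios: row 1 (x1): (8/3)/(5/3) = 8/5; row 2 (s2): (67/3)/(4/3) = 67/4; row 3 (s3): (76/3)/(25/3) = 76/25; row 4 (s4): entry -6 ≤ 0, skip; row 5 (s5): (53/3)/(5/3) = 53/5.
Minimum ratio is in the x1 row, so x1 leaves.

x1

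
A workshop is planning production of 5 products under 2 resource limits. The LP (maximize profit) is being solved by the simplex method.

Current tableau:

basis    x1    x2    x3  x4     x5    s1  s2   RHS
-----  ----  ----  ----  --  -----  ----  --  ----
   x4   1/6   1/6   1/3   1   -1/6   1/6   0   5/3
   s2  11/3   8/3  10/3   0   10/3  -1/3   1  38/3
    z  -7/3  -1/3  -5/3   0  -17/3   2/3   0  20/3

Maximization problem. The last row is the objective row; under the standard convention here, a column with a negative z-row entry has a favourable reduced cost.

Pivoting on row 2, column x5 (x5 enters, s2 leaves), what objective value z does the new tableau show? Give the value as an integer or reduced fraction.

Minimum ratio for x5: (38/3)/(10/3) = 19/5.
z changes by −(z-row coeff of x5)·ratio = −(-17/3)·(19/5) = 323/15.
New z = 20/3 + (323/15) = 141/5.

141/5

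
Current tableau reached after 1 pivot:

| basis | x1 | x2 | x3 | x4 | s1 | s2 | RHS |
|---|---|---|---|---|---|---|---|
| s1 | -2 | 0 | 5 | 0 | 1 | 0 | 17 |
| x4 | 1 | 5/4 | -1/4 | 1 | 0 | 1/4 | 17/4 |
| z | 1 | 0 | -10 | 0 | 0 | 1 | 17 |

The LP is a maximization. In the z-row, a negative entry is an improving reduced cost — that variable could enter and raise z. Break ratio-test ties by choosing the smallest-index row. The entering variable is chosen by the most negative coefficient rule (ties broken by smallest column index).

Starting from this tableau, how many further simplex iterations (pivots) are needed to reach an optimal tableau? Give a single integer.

2

pivot: x3 in, s1 out → z = 51
pivot: x1 in, x4 out → z = 68
No improving column remains; optimal.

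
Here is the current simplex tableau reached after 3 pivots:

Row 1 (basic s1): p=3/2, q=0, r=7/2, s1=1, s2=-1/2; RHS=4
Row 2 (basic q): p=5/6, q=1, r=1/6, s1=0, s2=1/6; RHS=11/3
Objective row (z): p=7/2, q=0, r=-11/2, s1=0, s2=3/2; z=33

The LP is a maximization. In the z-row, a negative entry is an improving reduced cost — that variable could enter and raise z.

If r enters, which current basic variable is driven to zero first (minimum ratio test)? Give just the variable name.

s1

Ratios: row 1 (s1): 4/(7/2) = 8/7; row 2 (q): (11/3)/(1/6) = 22.
Minimum ratio 8/7 is in the s1 row, so s1 leaves.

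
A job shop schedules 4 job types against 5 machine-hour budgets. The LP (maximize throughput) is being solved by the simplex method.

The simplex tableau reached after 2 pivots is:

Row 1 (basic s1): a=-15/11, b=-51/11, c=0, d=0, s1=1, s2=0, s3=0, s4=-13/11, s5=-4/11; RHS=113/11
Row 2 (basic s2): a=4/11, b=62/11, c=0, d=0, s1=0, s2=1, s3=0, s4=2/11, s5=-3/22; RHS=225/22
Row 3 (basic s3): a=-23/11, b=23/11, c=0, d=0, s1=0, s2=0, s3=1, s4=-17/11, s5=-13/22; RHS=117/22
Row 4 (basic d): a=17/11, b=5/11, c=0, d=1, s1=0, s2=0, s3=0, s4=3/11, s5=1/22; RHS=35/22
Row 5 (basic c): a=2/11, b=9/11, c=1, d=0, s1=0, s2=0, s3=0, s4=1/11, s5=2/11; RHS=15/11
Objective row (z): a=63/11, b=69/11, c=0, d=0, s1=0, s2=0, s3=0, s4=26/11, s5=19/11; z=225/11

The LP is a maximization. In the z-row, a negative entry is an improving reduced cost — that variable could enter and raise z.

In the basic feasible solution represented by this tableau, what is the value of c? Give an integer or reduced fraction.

c is basic (row 5); its value is the RHS of that row: 15/11.

15/11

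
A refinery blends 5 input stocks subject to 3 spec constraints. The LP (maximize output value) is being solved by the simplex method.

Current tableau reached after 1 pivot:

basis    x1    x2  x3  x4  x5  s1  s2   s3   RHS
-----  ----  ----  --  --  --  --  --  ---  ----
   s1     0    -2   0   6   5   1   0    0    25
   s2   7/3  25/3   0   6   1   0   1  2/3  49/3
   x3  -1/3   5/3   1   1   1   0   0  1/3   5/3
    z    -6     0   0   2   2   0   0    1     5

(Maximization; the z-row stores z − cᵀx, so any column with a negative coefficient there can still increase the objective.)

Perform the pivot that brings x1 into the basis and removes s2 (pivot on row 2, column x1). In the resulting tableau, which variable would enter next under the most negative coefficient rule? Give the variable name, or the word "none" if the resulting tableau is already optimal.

none

Pivot element 7/3. New z-row = old z-row − (-6)·(row 2/(7/3)).
Updated z-row coefficients: x1: 0, x2: 150/7, x3: 0, x4: 122/7, x5: 32/7, s1: 0, s2: 18/7, s3: 19/7.
No coefficient is strictly negative; the tableau after this pivot is optimal.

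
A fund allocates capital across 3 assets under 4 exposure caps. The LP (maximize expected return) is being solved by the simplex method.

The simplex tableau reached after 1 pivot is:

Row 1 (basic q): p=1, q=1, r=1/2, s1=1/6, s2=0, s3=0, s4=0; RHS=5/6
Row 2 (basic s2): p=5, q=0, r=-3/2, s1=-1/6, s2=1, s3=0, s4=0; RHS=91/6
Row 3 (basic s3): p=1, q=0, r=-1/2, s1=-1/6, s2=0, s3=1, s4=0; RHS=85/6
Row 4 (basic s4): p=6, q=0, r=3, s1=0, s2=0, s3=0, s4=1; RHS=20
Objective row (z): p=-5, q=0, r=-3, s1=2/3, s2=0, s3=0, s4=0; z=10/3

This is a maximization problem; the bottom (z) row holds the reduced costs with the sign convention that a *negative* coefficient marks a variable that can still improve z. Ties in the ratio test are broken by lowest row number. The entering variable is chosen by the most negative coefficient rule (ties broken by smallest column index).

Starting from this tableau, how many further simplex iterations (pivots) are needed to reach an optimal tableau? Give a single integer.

pivot: p in, q out → z = 15/2
pivot: r in, p out → z = 25/3
No improving column remains; optimal.

2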